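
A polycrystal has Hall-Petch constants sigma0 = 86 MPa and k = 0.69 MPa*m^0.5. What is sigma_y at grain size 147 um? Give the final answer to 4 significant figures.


sigma_y = sigma0 + k / sqrt(d)
d = 147 um = 1.47e-04 m
sigma_y = 86 + 0.69 / sqrt(1.47e-04)
sigma_y = 142.9 MPa


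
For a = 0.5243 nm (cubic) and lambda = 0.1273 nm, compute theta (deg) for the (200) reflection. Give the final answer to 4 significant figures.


d = a / sqrt(h^2+k^2+l^2)
d = 0.5243 / sqrt(4) = 0.26215 nm
lambda = 2*d*sin(theta)  =>  sin(theta) = lambda / (2*d)
sin(theta) = 0.1273 / (2 * 0.26215) = 0.2428
theta = 14.05 deg


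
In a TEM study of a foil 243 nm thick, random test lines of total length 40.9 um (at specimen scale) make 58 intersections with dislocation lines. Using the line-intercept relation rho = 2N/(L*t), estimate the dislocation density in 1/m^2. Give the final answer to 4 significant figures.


rho = 2N / (L * t)
L = 40.9 um = 4.09e-05 m, t = 243 nm = 2.43e-07 m
rho = 2 * 58 / (4.09e-05 * 2.43e-07)
rho = 1.167e+13 1/m^2


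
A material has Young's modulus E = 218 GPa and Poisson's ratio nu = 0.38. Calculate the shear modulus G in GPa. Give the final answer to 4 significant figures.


G = E / (2*(1+nu))
G = 218 / (2*(1+0.38))
G = 78.99 GPa


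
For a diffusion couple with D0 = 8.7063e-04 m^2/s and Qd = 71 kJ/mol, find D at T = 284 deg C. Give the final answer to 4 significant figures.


D = D0 * exp(-Qd / (R*T))
T = 557.15 K
D = 8.7063e-04 * exp(-71e3 / (8.314 * 557.15))
D = 1.919e-10 m^2/s


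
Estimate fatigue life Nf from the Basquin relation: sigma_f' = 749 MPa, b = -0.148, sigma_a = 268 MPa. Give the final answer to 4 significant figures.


sigma_a = sigma_f' * (2*Nf)^b
2*Nf = (sigma_a / sigma_f')^(1/b)
2*Nf = (268 / 749)^(1/-0.148)
2*Nf = 1037.19
Nf = 518.6 cycles


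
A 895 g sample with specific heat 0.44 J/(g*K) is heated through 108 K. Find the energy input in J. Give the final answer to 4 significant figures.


Q = m * cp * dT
Q = 895 * 0.44 * 108
Q = 42530 J


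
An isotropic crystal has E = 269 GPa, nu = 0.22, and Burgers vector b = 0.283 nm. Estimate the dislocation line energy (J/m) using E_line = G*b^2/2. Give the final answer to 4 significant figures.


Step 1: G = E / (2*(1+nu))
G = 269 / (2*(1+0.22)) = 110.246 GPa = 1.10246e+11 Pa
Step 2: E_line = G*b^2/2
b = 0.283 nm = 2.83e-10 m
E_line = 0.5 * 1.10246e+11 * (2.83e-10)^2 = 4.415e-09 J/m


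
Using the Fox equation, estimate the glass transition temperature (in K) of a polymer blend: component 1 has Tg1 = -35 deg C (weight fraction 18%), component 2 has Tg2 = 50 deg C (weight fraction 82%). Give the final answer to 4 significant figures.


1/Tg = w1/Tg1 + w2/Tg2 (in Kelvin)
Tg1 = 238.15 K, Tg2 = 323.15 K
1/Tg = 0.18/238.15 + 0.82/323.15
Tg = 303.6 K


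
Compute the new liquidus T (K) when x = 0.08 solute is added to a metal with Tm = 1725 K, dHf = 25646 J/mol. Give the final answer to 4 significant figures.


dT = R*Tm^2*x / dHf
dT = 8.314 * 1725^2 * 0.08 / 25646
dT = 77.1718 K
T_new = 1725 - 77.1718 = 1648 K


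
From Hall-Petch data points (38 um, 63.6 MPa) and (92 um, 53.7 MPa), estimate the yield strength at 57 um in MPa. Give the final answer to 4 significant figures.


sigma_y = sigma0 + k / sqrt(d)
1/sqrt(d1) = 1/sqrt(3.8e-05) = 162.221;  1/sqrt(d2) = 104.257
k = (sigma1 - sigma2) / (1/sqrt(d1) - 1/sqrt(d2)) = (63.6 - 53.7) / (162.221 - 104.257) = 0.170795 MPa*m^0.5
sigma0 = sigma1 - k/sqrt(d1) = 63.6 - 0.170795*162.221 = 35.8934 MPa
sigma_y(d3) = 35.8934 + 0.170795 / sqrt(5.7e-05) = 58.52 MPa


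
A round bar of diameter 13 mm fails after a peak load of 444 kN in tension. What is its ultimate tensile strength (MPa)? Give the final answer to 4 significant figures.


A0 = pi*(d/2)^2 = pi*(13/2)^2 = 132.732 mm^2
UTS = F_max / A0 = 444*1000 / 132.732
UTS = 3345 MPa


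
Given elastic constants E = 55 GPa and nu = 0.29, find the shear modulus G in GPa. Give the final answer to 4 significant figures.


G = E / (2*(1+nu))
G = 55 / (2*(1+0.29))
G = 21.32 GPa


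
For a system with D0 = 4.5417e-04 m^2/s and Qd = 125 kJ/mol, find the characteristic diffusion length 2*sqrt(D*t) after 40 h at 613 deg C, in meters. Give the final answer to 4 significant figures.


Step 1: D = D0 * exp(-Qd/(R*T))
T = 886.15 K
D = 4.5417e-04 * exp(-125e3 / (8.314 * 886.15)) = 1.94425e-11 m^2/s
Step 2: L = 2*sqrt(D*t)
t = 40 h = 144000 s
L = 2*sqrt(1.94425e-11 * 144000) = 3.346e-03 m


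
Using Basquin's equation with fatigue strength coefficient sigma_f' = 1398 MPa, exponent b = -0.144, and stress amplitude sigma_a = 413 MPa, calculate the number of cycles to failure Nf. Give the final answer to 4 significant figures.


sigma_a = sigma_f' * (2*Nf)^b
2*Nf = (sigma_a / sigma_f')^(1/b)
2*Nf = (413 / 1398)^(1/-0.144)
2*Nf = 4758.61
Nf = 2379 cycles


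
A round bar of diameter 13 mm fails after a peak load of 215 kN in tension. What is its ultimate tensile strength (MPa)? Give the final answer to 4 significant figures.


A0 = pi*(d/2)^2 = pi*(13/2)^2 = 132.732 mm^2
UTS = F_max / A0 = 215*1000 / 132.732
UTS = 1620 MPa


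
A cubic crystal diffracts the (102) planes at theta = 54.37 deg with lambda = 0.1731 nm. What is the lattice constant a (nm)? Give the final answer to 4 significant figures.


d = lambda / (2*sin(theta))
d = 0.1731 / (2*sin(54.37 deg))
d = 0.106484 nm
a = d * sqrt(h^2+k^2+l^2) = 0.106484 * sqrt(5)
a = 0.2381 nm


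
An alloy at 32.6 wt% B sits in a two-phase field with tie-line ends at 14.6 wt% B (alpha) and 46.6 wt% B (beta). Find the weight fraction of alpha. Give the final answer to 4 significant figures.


f_alpha = (C_beta - C0) / (C_beta - C_alpha)
f_alpha = (46.6 - 32.6) / (46.6 - 14.6)
f_alpha = 0.4375


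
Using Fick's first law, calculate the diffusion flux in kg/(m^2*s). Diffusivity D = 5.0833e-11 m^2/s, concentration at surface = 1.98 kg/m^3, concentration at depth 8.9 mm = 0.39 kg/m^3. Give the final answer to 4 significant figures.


J = -D * (dC/dx) = D * (C1 - C2) / dx
J = 5.0833e-11 * (1.98 - 0.39) / 8.9e-03
J = 9.081e-09 kg/(m^2*s)


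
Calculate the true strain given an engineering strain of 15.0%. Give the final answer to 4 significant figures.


epsilon_true = ln(1 + epsilon_eng)
epsilon_true = ln(1 + 0.15)
epsilon_true = 0.1398


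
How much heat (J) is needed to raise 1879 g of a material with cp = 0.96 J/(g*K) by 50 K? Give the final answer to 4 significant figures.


Q = m * cp * dT
Q = 1879 * 0.96 * 50
Q = 90190 J


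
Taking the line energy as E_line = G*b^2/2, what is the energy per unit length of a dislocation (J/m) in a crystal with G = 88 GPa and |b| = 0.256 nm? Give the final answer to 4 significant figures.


E = G*b^2/2
b = 0.256 nm = 2.56e-10 m
G = 88 GPa = 8.8e+10 Pa
E = 0.5 * 8.8e+10 * (2.56e-10)^2
E = 2.884e-09 J/m


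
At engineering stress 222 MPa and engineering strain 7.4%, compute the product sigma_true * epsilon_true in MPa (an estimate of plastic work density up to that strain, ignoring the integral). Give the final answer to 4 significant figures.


sigma_true = sigma_eng * (1 + epsilon_eng)
sigma_true = 222 * (1 + 0.074) = 238.428 MPa
epsilon_true = ln(1 + epsilon_eng)
epsilon_true = ln(1 + 0.074) = 0.07139
sigma_true * epsilon_true = 238.428 * 0.07139 = 17.02 MPa


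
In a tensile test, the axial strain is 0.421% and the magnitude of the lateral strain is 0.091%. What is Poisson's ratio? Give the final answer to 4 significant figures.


nu = -epsilon_lat / epsilon_axial
Lateral strain is contraction (negative), so using magnitudes:
nu = 0.091 / 0.421
nu = 0.2162


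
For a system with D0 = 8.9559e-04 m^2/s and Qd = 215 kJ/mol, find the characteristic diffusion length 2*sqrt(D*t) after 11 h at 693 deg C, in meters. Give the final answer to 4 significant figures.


Step 1: D = D0 * exp(-Qd/(R*T))
T = 966.15 K
D = 8.9559e-04 * exp(-215e3 / (8.314 * 966.15)) = 2.12702e-15 m^2/s
Step 2: L = 2*sqrt(D*t)
t = 11 h = 39600 s
L = 2*sqrt(2.12702e-15 * 39600) = 1.836e-05 m


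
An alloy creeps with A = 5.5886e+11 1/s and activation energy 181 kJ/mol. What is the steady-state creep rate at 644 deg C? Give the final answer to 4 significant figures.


rate = A * exp(-Q / (R*T))
T = 644 + 273.15 = 917.15 K
rate = 5.5886e+11 * exp(-181e3 / (8.314 * 917.15))
rate = 27.44 1/s


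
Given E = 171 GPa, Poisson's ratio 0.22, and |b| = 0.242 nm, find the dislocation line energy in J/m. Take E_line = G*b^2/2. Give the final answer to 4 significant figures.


Step 1: G = E / (2*(1+nu))
G = 171 / (2*(1+0.22)) = 70.082 GPa = 7.0082e+10 Pa
Step 2: E_line = G*b^2/2
b = 0.242 nm = 2.42e-10 m
E_line = 0.5 * 7.0082e+10 * (2.42e-10)^2 = 2.052e-09 J/m


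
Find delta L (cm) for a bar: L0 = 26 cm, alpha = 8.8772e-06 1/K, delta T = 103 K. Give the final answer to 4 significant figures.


dL = L0 * alpha * dT
dL = 26 * 8.8772e-06 * 103
dL = 0.02377 cm


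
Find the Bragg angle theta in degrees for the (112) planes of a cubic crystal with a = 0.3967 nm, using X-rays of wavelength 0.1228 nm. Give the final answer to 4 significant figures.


d = a / sqrt(h^2+k^2+l^2)
d = 0.3967 / sqrt(6) = 0.161952 nm
lambda = 2*d*sin(theta)  =>  sin(theta) = lambda / (2*d)
sin(theta) = 0.1228 / (2 * 0.161952) = 0.379124
theta = 22.28 deg


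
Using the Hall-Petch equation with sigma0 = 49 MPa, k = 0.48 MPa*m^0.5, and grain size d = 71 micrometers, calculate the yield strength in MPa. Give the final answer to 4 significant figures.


sigma_y = sigma0 + k / sqrt(d)
d = 71 um = 7.1e-05 m
sigma_y = 49 + 0.48 / sqrt(7.1e-05)
sigma_y = 106 MPa


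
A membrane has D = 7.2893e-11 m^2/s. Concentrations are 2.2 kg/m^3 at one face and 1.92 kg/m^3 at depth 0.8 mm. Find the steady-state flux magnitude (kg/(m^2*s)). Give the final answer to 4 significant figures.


J = -D * (dC/dx) = D * (C1 - C2) / dx
J = 7.2893e-11 * (2.2 - 1.92) / 8e-04
J = 2.551e-08 kg/(m^2*s)


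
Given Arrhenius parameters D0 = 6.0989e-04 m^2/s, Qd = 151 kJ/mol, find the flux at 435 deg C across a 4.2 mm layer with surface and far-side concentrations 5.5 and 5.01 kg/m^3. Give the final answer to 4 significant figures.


Step 1: D = D0 * exp(-Qd/(R*T))
T = 435 + 273.15 = 708.15 K
D = 6.0989e-04 * exp(-151e3 / (8.314 * 708.15)) = 4.43374e-15 m^2/s
Step 2: J = D * (C1 - C2) / dx
J = 4.43374e-15 * (5.5 - 5.01) / 4.2e-03
J = 5.173e-13 kg/(m^2*s)


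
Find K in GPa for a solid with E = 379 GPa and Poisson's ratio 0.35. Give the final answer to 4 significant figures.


K = E / (3*(1-2*nu))
K = 379 / (3*(1-2*0.35))
K = 421.1 GPa


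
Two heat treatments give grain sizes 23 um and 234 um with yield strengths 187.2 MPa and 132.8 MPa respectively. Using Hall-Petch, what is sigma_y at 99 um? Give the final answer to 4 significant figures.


sigma_y = sigma0 + k / sqrt(d)
1/sqrt(d1) = 1/sqrt(2.3e-05) = 208.514;  1/sqrt(d2) = 65.372
k = (sigma1 - sigma2) / (1/sqrt(d1) - 1/sqrt(d2)) = (187.2 - 132.8) / (208.514 - 65.372) = 0.380041 MPa*m^0.5
sigma0 = sigma1 - k/sqrt(d1) = 187.2 - 0.380041*208.514 = 107.956 MPa
sigma_y(d3) = 107.956 + 0.380041 / sqrt(9.9e-05) = 146.2 MPa


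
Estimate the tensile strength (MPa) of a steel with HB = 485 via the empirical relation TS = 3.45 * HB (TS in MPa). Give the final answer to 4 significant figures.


TS (MPa) = 3.45 * HB
TS = 3.45 * 485
TS = 1673 MPa


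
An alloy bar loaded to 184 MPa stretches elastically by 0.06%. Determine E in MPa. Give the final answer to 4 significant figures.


E = sigma / epsilon
epsilon = 0.06% = 6e-04
E = 184 / 6e-04
E = 306700 MPa


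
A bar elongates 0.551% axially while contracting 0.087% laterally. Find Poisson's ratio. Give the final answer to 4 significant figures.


nu = -epsilon_lat / epsilon_axial
Lateral strain is contraction (negative), so using magnitudes:
nu = 0.087 / 0.551
nu = 0.1579


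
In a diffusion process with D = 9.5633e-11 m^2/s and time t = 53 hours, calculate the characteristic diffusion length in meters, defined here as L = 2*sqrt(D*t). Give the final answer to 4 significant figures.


t = 53 hr = 190800 s
Diffusion length = 2*sqrt(D*t)
= 2*sqrt(9.5633e-11 * 190800)
= 8.543e-03 m


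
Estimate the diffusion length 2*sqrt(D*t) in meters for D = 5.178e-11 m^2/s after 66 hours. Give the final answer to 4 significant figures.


t = 66 hr = 237600 s
Diffusion length = 2*sqrt(D*t)
= 2*sqrt(5.178e-11 * 237600)
= 7.015e-03 m


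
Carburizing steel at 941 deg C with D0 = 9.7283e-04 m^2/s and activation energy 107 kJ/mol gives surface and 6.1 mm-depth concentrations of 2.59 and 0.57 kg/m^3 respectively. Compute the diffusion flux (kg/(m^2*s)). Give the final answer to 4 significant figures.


Step 1: D = D0 * exp(-Qd/(R*T))
T = 941 + 273.15 = 1214.15 K
D = 9.7283e-04 * exp(-107e3 / (8.314 * 1214.15)) = 2.42417e-08 m^2/s
Step 2: J = D * (C1 - C2) / dx
J = 2.42417e-08 * (2.59 - 0.57) / 6.1e-03
J = 8.028e-06 kg/(m^2*s)


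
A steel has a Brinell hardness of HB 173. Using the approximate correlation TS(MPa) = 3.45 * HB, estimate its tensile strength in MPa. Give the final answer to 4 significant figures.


TS (MPa) = 3.45 * HB
TS = 3.45 * 173
TS = 596.9 MPa


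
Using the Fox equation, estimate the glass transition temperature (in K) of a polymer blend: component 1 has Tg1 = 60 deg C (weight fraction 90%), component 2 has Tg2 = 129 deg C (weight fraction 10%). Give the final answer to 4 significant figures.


1/Tg = w1/Tg1 + w2/Tg2 (in Kelvin)
Tg1 = 333.15 K, Tg2 = 402.15 K
1/Tg = 0.9/333.15 + 0.1/402.15
Tg = 339 K


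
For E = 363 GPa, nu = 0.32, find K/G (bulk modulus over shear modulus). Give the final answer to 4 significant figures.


G = E / (2*(1+nu))
G = 363 / (2*(1+0.32)) = 137.5 GPa
K = E / (3*(1-2*nu))
K = 363 / (3*(1-2*0.32)) = 336.111 GPa
K/G = 336.111 / 137.5 = 2.444


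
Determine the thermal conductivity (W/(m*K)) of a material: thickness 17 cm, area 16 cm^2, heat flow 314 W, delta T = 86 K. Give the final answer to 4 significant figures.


k = Q*L / (A*dT)
L = 0.17 m, A = 1.6e-03 m^2
k = 314 * 0.17 / (1.6e-03 * 86)
k = 387.9 W/(m*K)


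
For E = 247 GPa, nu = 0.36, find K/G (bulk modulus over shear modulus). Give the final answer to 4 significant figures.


G = E / (2*(1+nu))
G = 247 / (2*(1+0.36)) = 90.8088 GPa
K = E / (3*(1-2*nu))
K = 247 / (3*(1-2*0.36)) = 294.048 GPa
K/G = 294.048 / 90.8088 = 3.238


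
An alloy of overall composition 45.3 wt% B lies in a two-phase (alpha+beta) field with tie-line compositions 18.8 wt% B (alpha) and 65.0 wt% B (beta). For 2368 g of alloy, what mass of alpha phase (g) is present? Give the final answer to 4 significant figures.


f_alpha = (C_beta - C0) / (C_beta - C_alpha)
f_alpha = (65.0 - 45.3) / (65.0 - 18.8) = 0.426407
m_alpha = f_alpha * m_total = 0.426407 * 2368 = 1010 g


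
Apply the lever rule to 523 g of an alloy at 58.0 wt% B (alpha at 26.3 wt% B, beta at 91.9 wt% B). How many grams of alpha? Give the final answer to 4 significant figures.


f_alpha = (C_beta - C0) / (C_beta - C_alpha)
f_alpha = (91.9 - 58.0) / (91.9 - 26.3) = 0.516768
m_alpha = f_alpha * m_total = 0.516768 * 523 = 270.3 g


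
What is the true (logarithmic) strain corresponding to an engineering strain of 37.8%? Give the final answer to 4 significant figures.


epsilon_true = ln(1 + epsilon_eng)
epsilon_true = ln(1 + 0.378)
epsilon_true = 0.3206


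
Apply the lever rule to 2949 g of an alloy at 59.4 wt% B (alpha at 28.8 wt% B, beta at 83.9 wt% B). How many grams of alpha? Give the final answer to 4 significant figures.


f_alpha = (C_beta - C0) / (C_beta - C_alpha)
f_alpha = (83.9 - 59.4) / (83.9 - 28.8) = 0.444646
m_alpha = f_alpha * m_total = 0.444646 * 2949 = 1311 g


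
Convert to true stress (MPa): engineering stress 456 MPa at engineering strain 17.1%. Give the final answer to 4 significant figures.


sigma_true = sigma_eng * (1 + epsilon_eng)
sigma_true = 456 * (1 + 0.171)
sigma_true = 534 MPa


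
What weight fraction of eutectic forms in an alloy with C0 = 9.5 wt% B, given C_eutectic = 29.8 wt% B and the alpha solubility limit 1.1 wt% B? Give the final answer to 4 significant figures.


f_primary = (C_e - C0) / (C_e - C_alpha_max)
f_primary = (29.8 - 9.5) / (29.8 - 1.1)
f_primary = 0.707317
f_eutectic = 1 - 0.707317 = 0.2927


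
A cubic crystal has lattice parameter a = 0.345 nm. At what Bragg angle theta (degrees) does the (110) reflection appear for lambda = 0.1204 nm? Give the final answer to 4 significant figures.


d = a / sqrt(h^2+k^2+l^2)
d = 0.345 / sqrt(2) = 0.243952 nm
lambda = 2*d*sin(theta)  =>  sin(theta) = lambda / (2*d)
sin(theta) = 0.1204 / (2 * 0.243952) = 0.24677
theta = 14.29 deg


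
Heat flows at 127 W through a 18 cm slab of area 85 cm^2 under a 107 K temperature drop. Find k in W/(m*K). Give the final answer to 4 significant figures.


k = Q*L / (A*dT)
L = 0.18 m, A = 8.5e-03 m^2
k = 127 * 0.18 / (8.5e-03 * 107)
k = 25.13 W/(m*K)


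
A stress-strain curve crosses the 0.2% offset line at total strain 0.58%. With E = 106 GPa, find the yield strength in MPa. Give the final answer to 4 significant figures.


Offset strain = 0.002
Elastic strain at yield = total_strain - offset = 5.8e-03 - 0.002 = 3.8e-03
sigma_y = E * elastic_strain = 106000 * 3.8e-03
sigma_y = 402.8 MPa


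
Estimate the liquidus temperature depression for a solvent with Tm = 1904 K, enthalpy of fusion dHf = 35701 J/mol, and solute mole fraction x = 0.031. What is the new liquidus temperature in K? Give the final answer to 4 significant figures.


dT = R*Tm^2*x / dHf
dT = 8.314 * 1904^2 * 0.031 / 35701
dT = 26.1713 K
T_new = 1904 - 26.1713 = 1878 K


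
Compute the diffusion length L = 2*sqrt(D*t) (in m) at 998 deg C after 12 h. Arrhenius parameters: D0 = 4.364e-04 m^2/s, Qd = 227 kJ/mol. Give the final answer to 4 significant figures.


Step 1: D = D0 * exp(-Qd/(R*T))
T = 1271.15 K
D = 4.364e-04 * exp(-227e3 / (8.314 * 1271.15)) = 2.04912e-13 m^2/s
Step 2: L = 2*sqrt(D*t)
t = 12 h = 43200 s
L = 2*sqrt(2.04912e-13 * 43200) = 1.882e-04 m


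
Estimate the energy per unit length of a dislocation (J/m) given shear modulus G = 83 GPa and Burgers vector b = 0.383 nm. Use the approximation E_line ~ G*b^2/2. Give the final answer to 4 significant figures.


E = G*b^2/2
b = 0.383 nm = 3.83e-10 m
G = 83 GPa = 8.3e+10 Pa
E = 0.5 * 8.3e+10 * (3.83e-10)^2
E = 6.088e-09 J/m


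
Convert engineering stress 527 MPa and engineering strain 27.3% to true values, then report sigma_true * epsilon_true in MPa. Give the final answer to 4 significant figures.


sigma_true = sigma_eng * (1 + epsilon_eng)
sigma_true = 527 * (1 + 0.273) = 670.871 MPa
epsilon_true = ln(1 + epsilon_eng)
epsilon_true = ln(1 + 0.273) = 0.241376
sigma_true * epsilon_true = 670.871 * 0.241376 = 161.9 MPa


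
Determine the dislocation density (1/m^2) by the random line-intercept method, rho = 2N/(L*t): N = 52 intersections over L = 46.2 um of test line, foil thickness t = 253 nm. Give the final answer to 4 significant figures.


rho = 2N / (L * t)
L = 46.2 um = 4.62e-05 m, t = 253 nm = 2.53e-07 m
rho = 2 * 52 / (4.62e-05 * 2.53e-07)
rho = 8.898e+12 1/m^2


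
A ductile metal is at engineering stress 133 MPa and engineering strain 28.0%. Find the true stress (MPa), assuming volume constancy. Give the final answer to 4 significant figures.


sigma_true = sigma_eng * (1 + epsilon_eng)
sigma_true = 133 * (1 + 0.28)
sigma_true = 170.2 MPa


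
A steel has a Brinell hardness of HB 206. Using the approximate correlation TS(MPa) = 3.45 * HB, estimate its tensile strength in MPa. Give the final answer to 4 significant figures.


TS (MPa) = 3.45 * HB
TS = 3.45 * 206
TS = 710.7 MPa


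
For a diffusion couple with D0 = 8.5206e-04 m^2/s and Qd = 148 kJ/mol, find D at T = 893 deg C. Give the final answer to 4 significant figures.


D = D0 * exp(-Qd / (R*T))
T = 1166.15 K
D = 8.5206e-04 * exp(-148e3 / (8.314 * 1166.15))
D = 2e-10 m^2/s


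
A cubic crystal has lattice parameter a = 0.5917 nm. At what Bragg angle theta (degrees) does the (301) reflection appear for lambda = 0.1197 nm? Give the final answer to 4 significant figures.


d = a / sqrt(h^2+k^2+l^2)
d = 0.5917 / sqrt(10) = 0.187112 nm
lambda = 2*d*sin(theta)  =>  sin(theta) = lambda / (2*d)
sin(theta) = 0.1197 / (2 * 0.187112) = 0.319862
theta = 18.65 deg


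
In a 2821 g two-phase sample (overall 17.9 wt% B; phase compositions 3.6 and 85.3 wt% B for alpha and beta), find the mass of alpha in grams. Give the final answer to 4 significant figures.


f_alpha = (C_beta - C0) / (C_beta - C_alpha)
f_alpha = (85.3 - 17.9) / (85.3 - 3.6) = 0.824969
m_alpha = f_alpha * m_total = 0.824969 * 2821 = 2327 g


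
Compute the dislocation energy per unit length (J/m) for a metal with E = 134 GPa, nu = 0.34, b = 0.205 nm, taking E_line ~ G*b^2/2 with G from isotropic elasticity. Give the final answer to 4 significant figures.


Step 1: G = E / (2*(1+nu))
G = 134 / (2*(1+0.34)) = 50 GPa = 5e+10 Pa
Step 2: E_line = G*b^2/2
b = 0.205 nm = 2.05e-10 m
E_line = 0.5 * 5e+10 * (2.05e-10)^2 = 1.051e-09 J/m


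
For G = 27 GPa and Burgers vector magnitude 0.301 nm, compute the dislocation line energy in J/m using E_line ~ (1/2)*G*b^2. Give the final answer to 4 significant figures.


E = G*b^2/2
b = 0.301 nm = 3.01e-10 m
G = 27 GPa = 2.7e+10 Pa
E = 0.5 * 2.7e+10 * (3.01e-10)^2
E = 1.223e-09 J/m


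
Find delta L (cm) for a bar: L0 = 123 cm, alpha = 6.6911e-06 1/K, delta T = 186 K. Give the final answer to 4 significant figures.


dL = L0 * alpha * dT
dL = 123 * 6.6911e-06 * 186
dL = 0.1531 cm


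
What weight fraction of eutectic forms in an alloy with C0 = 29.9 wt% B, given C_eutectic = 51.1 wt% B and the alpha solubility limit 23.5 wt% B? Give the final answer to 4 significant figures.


f_primary = (C_e - C0) / (C_e - C_alpha_max)
f_primary = (51.1 - 29.9) / (51.1 - 23.5)
f_primary = 0.768116
f_eutectic = 1 - 0.768116 = 0.2319


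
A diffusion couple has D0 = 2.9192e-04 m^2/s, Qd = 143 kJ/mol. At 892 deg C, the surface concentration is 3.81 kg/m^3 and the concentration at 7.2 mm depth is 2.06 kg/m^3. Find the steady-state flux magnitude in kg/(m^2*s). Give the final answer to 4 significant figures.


Step 1: D = D0 * exp(-Qd/(R*T))
T = 892 + 273.15 = 1165.15 K
D = 2.9192e-04 * exp(-143e3 / (8.314 * 1165.15)) = 1.13298e-10 m^2/s
Step 2: J = D * (C1 - C2) / dx
J = 1.13298e-10 * (3.81 - 2.06) / 7.2e-03
J = 2.754e-08 kg/(m^2*s)


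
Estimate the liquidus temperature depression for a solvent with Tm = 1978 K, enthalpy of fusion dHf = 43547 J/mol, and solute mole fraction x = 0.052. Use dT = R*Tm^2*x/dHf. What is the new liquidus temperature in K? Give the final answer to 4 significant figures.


dT = R*Tm^2*x / dHf
dT = 8.314 * 1978^2 * 0.052 / 43547
dT = 38.8425 K
T_new = 1978 - 38.8425 = 1939 K


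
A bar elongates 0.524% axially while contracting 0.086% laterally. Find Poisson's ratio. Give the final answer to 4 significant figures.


nu = -epsilon_lat / epsilon_axial
Lateral strain is contraction (negative), so using magnitudes:
nu = 0.086 / 0.524
nu = 0.1641


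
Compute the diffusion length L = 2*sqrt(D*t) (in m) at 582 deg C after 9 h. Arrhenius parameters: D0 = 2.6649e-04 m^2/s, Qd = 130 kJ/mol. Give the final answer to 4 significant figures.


Step 1: D = D0 * exp(-Qd/(R*T))
T = 855.15 K
D = 2.6649e-04 * exp(-130e3 / (8.314 * 855.15)) = 3.05266e-12 m^2/s
Step 2: L = 2*sqrt(D*t)
t = 9 h = 32400 s
L = 2*sqrt(3.05266e-12 * 32400) = 6.29e-04 m


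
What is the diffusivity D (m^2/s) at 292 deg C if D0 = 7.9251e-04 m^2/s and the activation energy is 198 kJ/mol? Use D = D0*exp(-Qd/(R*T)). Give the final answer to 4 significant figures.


D = D0 * exp(-Qd / (R*T))
T = 565.15 K
D = 7.9251e-04 * exp(-198e3 / (8.314 * 565.15))
D = 3.962e-22 m^2/s


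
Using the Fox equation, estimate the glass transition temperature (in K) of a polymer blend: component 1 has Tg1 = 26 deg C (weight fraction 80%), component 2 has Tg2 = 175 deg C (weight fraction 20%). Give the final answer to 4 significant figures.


1/Tg = w1/Tg1 + w2/Tg2 (in Kelvin)
Tg1 = 299.15 K, Tg2 = 448.15 K
1/Tg = 0.8/299.15 + 0.2/448.15
Tg = 320.5 K


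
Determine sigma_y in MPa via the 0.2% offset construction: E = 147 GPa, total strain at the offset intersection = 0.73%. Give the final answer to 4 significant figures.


Offset strain = 0.002
Elastic strain at yield = total_strain - offset = 7.3e-03 - 0.002 = 5.3e-03
sigma_y = E * elastic_strain = 147000 * 5.3e-03
sigma_y = 779.1 MPa


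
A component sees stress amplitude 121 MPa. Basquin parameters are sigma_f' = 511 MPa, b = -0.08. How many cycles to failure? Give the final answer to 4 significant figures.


sigma_a = sigma_f' * (2*Nf)^b
2*Nf = (sigma_a / sigma_f')^(1/b)
2*Nf = (121 / 511)^(1/-0.08)
2*Nf = 6.61369e+07
Nf = 3.307e+07 cycles


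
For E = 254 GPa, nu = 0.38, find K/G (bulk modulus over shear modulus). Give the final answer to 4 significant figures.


G = E / (2*(1+nu))
G = 254 / (2*(1+0.38)) = 92.029 GPa
K = E / (3*(1-2*nu))
K = 254 / (3*(1-2*0.38)) = 352.778 GPa
K/G = 352.778 / 92.029 = 3.833


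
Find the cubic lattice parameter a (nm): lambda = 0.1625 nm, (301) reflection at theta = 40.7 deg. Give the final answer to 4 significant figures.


d = lambda / (2*sin(theta))
d = 0.1625 / (2*sin(40.7 deg))
d = 0.124598 nm
a = d * sqrt(h^2+k^2+l^2) = 0.124598 * sqrt(10)
a = 0.394 nm


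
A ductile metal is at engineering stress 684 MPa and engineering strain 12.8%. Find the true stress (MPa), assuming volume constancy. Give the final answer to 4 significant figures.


sigma_true = sigma_eng * (1 + epsilon_eng)
sigma_true = 684 * (1 + 0.128)
sigma_true = 771.6 MPa


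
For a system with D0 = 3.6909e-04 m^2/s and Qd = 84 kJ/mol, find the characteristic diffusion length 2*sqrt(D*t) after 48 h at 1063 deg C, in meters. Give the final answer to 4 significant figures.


Step 1: D = D0 * exp(-Qd/(R*T))
T = 1336.15 K
D = 3.6909e-04 * exp(-84e3 / (8.314 * 1336.15)) = 1.91941e-07 m^2/s
Step 2: L = 2*sqrt(D*t)
t = 48 h = 172800 s
L = 2*sqrt(1.91941e-07 * 172800) = 0.3642 m


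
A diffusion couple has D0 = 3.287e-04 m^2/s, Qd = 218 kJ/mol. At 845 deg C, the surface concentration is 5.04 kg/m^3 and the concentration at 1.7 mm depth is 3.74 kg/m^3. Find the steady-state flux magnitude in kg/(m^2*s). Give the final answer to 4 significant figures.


Step 1: D = D0 * exp(-Qd/(R*T))
T = 845 + 273.15 = 1118.15 K
D = 3.287e-04 * exp(-218e3 / (8.314 * 1118.15)) = 2.15036e-14 m^2/s
Step 2: J = D * (C1 - C2) / dx
J = 2.15036e-14 * (5.04 - 3.74) / 1.7e-03
J = 1.644e-11 kg/(m^2*s)


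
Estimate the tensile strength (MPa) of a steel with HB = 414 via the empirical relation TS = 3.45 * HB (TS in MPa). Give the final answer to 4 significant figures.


TS (MPa) = 3.45 * HB
TS = 3.45 * 414
TS = 1428 MPa


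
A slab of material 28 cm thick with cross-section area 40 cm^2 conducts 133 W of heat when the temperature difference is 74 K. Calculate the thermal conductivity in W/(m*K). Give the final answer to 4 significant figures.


k = Q*L / (A*dT)
L = 0.28 m, A = 4e-03 m^2
k = 133 * 0.28 / (4e-03 * 74)
k = 125.8 W/(m*K)


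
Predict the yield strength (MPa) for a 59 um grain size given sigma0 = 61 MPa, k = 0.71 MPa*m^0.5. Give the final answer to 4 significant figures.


sigma_y = sigma0 + k / sqrt(d)
d = 59 um = 5.9e-05 m
sigma_y = 61 + 0.71 / sqrt(5.9e-05)
sigma_y = 153.4 MPa


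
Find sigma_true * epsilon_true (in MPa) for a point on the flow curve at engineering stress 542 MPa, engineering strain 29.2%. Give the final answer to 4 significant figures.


sigma_true = sigma_eng * (1 + epsilon_eng)
sigma_true = 542 * (1 + 0.292) = 700.264 MPa
epsilon_true = ln(1 + epsilon_eng)
epsilon_true = ln(1 + 0.292) = 0.256191
sigma_true * epsilon_true = 700.264 * 0.256191 = 179.4 MPa


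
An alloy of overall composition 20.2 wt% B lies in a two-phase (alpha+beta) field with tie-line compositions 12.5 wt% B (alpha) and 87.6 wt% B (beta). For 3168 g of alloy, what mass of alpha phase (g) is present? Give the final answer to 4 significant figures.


f_alpha = (C_beta - C0) / (C_beta - C_alpha)
f_alpha = (87.6 - 20.2) / (87.6 - 12.5) = 0.89747
m_alpha = f_alpha * m_total = 0.89747 * 3168 = 2843 g


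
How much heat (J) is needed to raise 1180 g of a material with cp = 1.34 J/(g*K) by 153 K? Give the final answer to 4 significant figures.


Q = m * cp * dT
Q = 1180 * 1.34 * 153
Q = 241900 J


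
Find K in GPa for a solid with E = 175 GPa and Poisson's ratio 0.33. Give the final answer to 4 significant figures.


K = E / (3*(1-2*nu))
K = 175 / (3*(1-2*0.33))
K = 171.6 GPa


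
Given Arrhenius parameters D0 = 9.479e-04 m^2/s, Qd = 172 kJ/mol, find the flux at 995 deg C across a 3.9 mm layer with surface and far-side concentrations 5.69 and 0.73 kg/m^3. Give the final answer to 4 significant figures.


Step 1: D = D0 * exp(-Qd/(R*T))
T = 995 + 273.15 = 1268.15 K
D = 9.479e-04 * exp(-172e3 / (8.314 * 1268.15)) = 7.79631e-11 m^2/s
Step 2: J = D * (C1 - C2) / dx
J = 7.79631e-11 * (5.69 - 0.73) / 3.9e-03
J = 9.915e-08 kg/(m^2*s)


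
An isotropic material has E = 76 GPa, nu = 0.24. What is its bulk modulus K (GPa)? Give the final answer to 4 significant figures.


K = E / (3*(1-2*nu))
K = 76 / (3*(1-2*0.24))
K = 48.72 GPa


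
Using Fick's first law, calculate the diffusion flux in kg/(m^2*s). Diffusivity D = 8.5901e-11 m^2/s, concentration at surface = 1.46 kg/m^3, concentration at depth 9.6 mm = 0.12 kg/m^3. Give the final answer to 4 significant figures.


J = -D * (dC/dx) = D * (C1 - C2) / dx
J = 8.5901e-11 * (1.46 - 0.12) / 9.6e-03
J = 1.199e-08 kg/(m^2*s)


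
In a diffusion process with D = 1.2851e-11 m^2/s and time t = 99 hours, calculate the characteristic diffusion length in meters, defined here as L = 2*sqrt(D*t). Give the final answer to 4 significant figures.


t = 99 hr = 356400 s
Diffusion length = 2*sqrt(D*t)
= 2*sqrt(1.2851e-11 * 356400)
= 4.28e-03 m


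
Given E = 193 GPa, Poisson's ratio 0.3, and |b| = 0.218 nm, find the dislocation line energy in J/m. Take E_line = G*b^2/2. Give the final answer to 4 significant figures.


Step 1: G = E / (2*(1+nu))
G = 193 / (2*(1+0.3)) = 74.2308 GPa = 7.42308e+10 Pa
Step 2: E_line = G*b^2/2
b = 0.218 nm = 2.18e-10 m
E_line = 0.5 * 7.42308e+10 * (2.18e-10)^2 = 1.764e-09 J/m


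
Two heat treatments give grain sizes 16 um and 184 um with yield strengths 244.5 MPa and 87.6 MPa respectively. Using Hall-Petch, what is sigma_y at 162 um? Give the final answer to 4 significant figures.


sigma_y = sigma0 + k / sqrt(d)
1/sqrt(d1) = 1/sqrt(1.6e-05) = 250;  1/sqrt(d2) = 73.721
k = (sigma1 - sigma2) / (1/sqrt(d1) - 1/sqrt(d2)) = (244.5 - 87.6) / (250 - 73.721) = 0.890066 MPa*m^0.5
sigma0 = sigma1 - k/sqrt(d1) = 244.5 - 0.890066*250 = 21.9834 MPa
sigma_y(d3) = 21.9834 + 0.890066 / sqrt(1.62e-04) = 91.91 MPa


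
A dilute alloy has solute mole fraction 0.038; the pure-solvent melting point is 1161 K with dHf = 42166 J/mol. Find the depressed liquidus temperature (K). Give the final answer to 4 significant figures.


dT = R*Tm^2*x / dHf
dT = 8.314 * 1161^2 * 0.038 / 42166
dT = 10.0994 K
T_new = 1161 - 10.0994 = 1151 K


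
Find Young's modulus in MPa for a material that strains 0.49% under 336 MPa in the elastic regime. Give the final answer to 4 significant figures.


E = sigma / epsilon
epsilon = 0.49% = 4.9e-03
E = 336 / 4.9e-03
E = 68570 MPa


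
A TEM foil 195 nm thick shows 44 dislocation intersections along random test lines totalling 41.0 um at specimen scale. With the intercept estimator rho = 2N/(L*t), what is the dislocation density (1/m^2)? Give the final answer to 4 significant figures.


rho = 2N / (L * t)
L = 41.0 um = 4.1e-05 m, t = 195 nm = 1.95e-07 m
rho = 2 * 44 / (4.1e-05 * 1.95e-07)
rho = 1.101e+13 1/m^2


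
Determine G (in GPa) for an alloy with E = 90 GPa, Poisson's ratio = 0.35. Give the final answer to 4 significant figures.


G = E / (2*(1+nu))
G = 90 / (2*(1+0.35))
G = 33.33 GPa


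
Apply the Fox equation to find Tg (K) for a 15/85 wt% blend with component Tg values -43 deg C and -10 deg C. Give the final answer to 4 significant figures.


1/Tg = w1/Tg1 + w2/Tg2 (in Kelvin)
Tg1 = 230.15 K, Tg2 = 263.15 K
1/Tg = 0.15/230.15 + 0.85/263.15
Tg = 257.6 K


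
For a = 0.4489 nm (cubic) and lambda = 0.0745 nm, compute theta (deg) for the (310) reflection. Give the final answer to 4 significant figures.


d = a / sqrt(h^2+k^2+l^2)
d = 0.4489 / sqrt(10) = 0.141955 nm
lambda = 2*d*sin(theta)  =>  sin(theta) = lambda / (2*d)
sin(theta) = 0.0745 / (2 * 0.141955) = 0.262408
theta = 15.21 deg


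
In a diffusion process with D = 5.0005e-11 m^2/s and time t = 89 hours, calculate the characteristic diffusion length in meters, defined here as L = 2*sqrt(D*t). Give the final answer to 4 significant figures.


t = 89 hr = 320400 s
Diffusion length = 2*sqrt(D*t)
= 2*sqrt(5.0005e-11 * 320400)
= 8.005e-03 m


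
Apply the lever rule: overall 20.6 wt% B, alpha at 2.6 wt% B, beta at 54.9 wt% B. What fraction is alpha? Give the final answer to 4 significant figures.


f_alpha = (C_beta - C0) / (C_beta - C_alpha)
f_alpha = (54.9 - 20.6) / (54.9 - 2.6)
f_alpha = 0.6558


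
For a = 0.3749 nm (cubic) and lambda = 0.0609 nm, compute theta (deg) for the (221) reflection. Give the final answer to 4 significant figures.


d = a / sqrt(h^2+k^2+l^2)
d = 0.3749 / sqrt(9) = 0.124967 nm
lambda = 2*d*sin(theta)  =>  sin(theta) = lambda / (2*d)
sin(theta) = 0.0609 / (2 * 0.124967) = 0.243665
theta = 14.1 deg


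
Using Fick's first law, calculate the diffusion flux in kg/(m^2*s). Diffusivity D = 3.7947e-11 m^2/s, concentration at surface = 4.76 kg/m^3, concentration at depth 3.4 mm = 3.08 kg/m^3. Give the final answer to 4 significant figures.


J = -D * (dC/dx) = D * (C1 - C2) / dx
J = 3.7947e-11 * (4.76 - 3.08) / 3.4e-03
J = 1.875e-08 kg/(m^2*s)


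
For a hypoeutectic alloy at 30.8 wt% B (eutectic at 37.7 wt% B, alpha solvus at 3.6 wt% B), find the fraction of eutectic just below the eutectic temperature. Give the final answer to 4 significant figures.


f_primary = (C_e - C0) / (C_e - C_alpha_max)
f_primary = (37.7 - 30.8) / (37.7 - 3.6)
f_primary = 0.202346
f_eutectic = 1 - 0.202346 = 0.7977


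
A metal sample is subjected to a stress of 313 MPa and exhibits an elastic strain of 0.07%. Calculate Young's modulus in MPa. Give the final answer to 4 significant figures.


E = sigma / epsilon
epsilon = 0.07% = 7e-04
E = 313 / 7e-04
E = 447100 MPa


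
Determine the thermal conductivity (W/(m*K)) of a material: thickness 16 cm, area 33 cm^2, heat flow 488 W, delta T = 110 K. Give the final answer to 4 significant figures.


k = Q*L / (A*dT)
L = 0.16 m, A = 3.3e-03 m^2
k = 488 * 0.16 / (3.3e-03 * 110)
k = 215.1 W/(m*K)


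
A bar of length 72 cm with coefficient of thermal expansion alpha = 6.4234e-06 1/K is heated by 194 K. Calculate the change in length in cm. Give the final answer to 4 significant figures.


dL = L0 * alpha * dT
dL = 72 * 6.4234e-06 * 194
dL = 0.08972 cm


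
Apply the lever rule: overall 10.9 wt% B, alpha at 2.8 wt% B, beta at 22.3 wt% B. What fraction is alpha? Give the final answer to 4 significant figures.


f_alpha = (C_beta - C0) / (C_beta - C_alpha)
f_alpha = (22.3 - 10.9) / (22.3 - 2.8)
f_alpha = 0.5846


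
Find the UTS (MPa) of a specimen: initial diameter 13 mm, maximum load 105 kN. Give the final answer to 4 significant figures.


A0 = pi*(d/2)^2 = pi*(13/2)^2 = 132.732 mm^2
UTS = F_max / A0 = 105*1000 / 132.732
UTS = 791.1 MPa


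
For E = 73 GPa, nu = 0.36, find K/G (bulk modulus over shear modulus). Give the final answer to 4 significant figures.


G = E / (2*(1+nu))
G = 73 / (2*(1+0.36)) = 26.8382 GPa
K = E / (3*(1-2*nu))
K = 73 / (3*(1-2*0.36)) = 86.9048 GPa
K/G = 86.9048 / 26.8382 = 3.238


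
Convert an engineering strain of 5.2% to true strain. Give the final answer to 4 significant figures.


epsilon_true = ln(1 + epsilon_eng)
epsilon_true = ln(1 + 0.052)
epsilon_true = 0.05069


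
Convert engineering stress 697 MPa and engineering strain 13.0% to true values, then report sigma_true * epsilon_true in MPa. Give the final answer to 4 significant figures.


sigma_true = sigma_eng * (1 + epsilon_eng)
sigma_true = 697 * (1 + 0.13) = 787.61 MPa
epsilon_true = ln(1 + epsilon_eng)
epsilon_true = ln(1 + 0.13) = 0.122218
sigma_true * epsilon_true = 787.61 * 0.122218 = 96.26 MPa


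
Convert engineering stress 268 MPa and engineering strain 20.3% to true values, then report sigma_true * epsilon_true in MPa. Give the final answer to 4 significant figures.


sigma_true = sigma_eng * (1 + epsilon_eng)
sigma_true = 268 * (1 + 0.203) = 322.404 MPa
epsilon_true = ln(1 + epsilon_eng)
epsilon_true = ln(1 + 0.203) = 0.184818
sigma_true * epsilon_true = 322.404 * 0.184818 = 59.59 MPa


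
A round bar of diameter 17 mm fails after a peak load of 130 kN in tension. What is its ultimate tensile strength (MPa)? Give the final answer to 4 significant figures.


A0 = pi*(d/2)^2 = pi*(17/2)^2 = 226.98 mm^2
UTS = F_max / A0 = 130*1000 / 226.98
UTS = 572.7 MPa


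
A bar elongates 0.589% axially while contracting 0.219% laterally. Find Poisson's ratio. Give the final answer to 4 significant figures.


nu = -epsilon_lat / epsilon_axial
Lateral strain is contraction (negative), so using magnitudes:
nu = 0.219 / 0.589
nu = 0.3718


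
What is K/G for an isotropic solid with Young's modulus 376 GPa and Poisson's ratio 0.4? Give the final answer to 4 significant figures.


G = E / (2*(1+nu))
G = 376 / (2*(1+0.4)) = 134.286 GPa
K = E / (3*(1-2*nu))
K = 376 / (3*(1-2*0.4)) = 626.667 GPa
K/G = 626.667 / 134.286 = 4.667


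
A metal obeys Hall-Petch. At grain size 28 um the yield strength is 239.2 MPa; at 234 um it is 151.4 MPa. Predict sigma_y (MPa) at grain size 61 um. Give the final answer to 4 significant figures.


sigma_y = sigma0 + k / sqrt(d)
1/sqrt(d1) = 1/sqrt(2.8e-05) = 188.982;  1/sqrt(d2) = 65.372
k = (sigma1 - sigma2) / (1/sqrt(d1) - 1/sqrt(d2)) = (239.2 - 151.4) / (188.982 - 65.372) = 0.710297 MPa*m^0.5
sigma0 = sigma1 - k/sqrt(d1) = 239.2 - 0.710297*188.982 = 104.966 MPa
sigma_y(d3) = 104.966 + 0.710297 / sqrt(6.1e-05) = 195.9 MPa


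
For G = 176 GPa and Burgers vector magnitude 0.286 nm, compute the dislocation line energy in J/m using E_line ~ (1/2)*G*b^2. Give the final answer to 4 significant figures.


E = G*b^2/2
b = 0.286 nm = 2.86e-10 m
G = 176 GPa = 1.76e+11 Pa
E = 0.5 * 1.76e+11 * (2.86e-10)^2
E = 7.198e-09 J/m


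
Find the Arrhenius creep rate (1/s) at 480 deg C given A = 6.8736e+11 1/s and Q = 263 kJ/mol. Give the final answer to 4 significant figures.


rate = A * exp(-Q / (R*T))
T = 480 + 273.15 = 753.15 K
rate = 6.8736e+11 * exp(-263e3 / (8.314 * 753.15))
rate = 3.946e-07 1/s


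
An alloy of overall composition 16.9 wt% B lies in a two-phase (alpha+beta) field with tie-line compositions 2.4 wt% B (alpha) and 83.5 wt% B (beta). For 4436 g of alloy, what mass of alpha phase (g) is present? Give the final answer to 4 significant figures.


f_alpha = (C_beta - C0) / (C_beta - C_alpha)
f_alpha = (83.5 - 16.9) / (83.5 - 2.4) = 0.821208
m_alpha = f_alpha * m_total = 0.821208 * 4436 = 3643 g


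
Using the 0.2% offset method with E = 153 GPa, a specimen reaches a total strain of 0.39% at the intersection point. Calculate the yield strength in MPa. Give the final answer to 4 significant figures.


Offset strain = 0.002
Elastic strain at yield = total_strain - offset = 3.9e-03 - 0.002 = 1.9e-03
sigma_y = E * elastic_strain = 153000 * 1.9e-03
sigma_y = 290.7 MPa


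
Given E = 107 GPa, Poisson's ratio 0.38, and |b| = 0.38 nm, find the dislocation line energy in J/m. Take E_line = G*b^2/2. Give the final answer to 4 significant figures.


Step 1: G = E / (2*(1+nu))
G = 107 / (2*(1+0.38)) = 38.7681 GPa = 3.87681e+10 Pa
Step 2: E_line = G*b^2/2
b = 0.38 nm = 3.8e-10 m
E_line = 0.5 * 3.87681e+10 * (3.8e-10)^2 = 2.799e-09 J/m
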